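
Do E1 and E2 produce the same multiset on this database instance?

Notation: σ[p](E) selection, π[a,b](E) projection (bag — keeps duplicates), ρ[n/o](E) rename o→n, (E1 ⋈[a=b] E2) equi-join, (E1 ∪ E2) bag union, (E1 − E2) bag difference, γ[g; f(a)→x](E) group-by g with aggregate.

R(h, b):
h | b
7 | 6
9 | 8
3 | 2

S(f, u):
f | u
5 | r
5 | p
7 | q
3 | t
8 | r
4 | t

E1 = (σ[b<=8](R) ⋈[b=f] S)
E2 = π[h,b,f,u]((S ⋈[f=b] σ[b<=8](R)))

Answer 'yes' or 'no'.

E1 subexpression sizes:
  R → 3
  σ[b<=8](R) → 3
  S → 6
  (σ[b<=8](R) ⋈[b=f] S) → 1
E2 subexpression sizes:
  S → 6
  R → 3
  σ[b<=8](R) → 3
  (S ⋈[f=b] σ[b<=8](R)) → 1
  π[h,b,f,u]((S ⋈[f=b] σ[b<=8](R))) → 1

E1 and E2 produce the same multiset:
h | b | f | u
9 | 8 | 8 | r

yes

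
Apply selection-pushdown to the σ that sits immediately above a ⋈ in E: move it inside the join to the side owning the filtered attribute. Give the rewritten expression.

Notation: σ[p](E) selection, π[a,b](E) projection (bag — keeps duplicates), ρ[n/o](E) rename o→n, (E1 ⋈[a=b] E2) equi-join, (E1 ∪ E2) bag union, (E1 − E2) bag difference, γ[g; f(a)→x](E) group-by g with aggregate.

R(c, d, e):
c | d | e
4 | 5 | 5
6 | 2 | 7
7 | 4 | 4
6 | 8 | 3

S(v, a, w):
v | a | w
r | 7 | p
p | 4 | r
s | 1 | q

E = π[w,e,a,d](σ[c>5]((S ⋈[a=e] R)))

σ filters on c, owned by the right side.
E' = π[w,e,a,d]((S ⋈[a=e] σ[c>5](R)))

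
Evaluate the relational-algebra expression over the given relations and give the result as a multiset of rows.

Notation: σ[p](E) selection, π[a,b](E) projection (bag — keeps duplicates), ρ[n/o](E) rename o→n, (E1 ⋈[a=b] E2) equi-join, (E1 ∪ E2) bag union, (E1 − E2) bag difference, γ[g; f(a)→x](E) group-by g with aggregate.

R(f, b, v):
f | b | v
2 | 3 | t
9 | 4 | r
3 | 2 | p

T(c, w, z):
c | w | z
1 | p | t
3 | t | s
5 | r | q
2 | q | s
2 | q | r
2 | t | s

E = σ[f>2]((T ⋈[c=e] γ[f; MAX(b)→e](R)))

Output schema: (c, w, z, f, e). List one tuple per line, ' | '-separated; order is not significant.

Row counts bottom-up:
  T → 6
  R → 3
  γ[f; MAX(b)→e](R) → 3
  (T ⋈[c=e] γ[f; MAX(b)→e](R)) → 4
  σ[f>2]((T ⋈[c=e] γ[f; MAX(b)→e](R))) → 3

== RESULT ==
c | w | z | f | e
2 | q | r | 3 | 2
2 | q | s | 3 | 2
2 | t | s | 3 | 2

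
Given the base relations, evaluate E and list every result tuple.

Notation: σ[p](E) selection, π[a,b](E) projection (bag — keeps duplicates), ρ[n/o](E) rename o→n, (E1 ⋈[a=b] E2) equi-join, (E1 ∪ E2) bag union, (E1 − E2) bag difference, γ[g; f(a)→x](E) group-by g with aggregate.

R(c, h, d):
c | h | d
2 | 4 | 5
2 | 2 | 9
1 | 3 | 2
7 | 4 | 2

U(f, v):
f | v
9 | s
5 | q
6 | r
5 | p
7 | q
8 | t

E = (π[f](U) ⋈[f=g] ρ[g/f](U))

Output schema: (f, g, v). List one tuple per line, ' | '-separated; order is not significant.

Per-node cardinality:
  U → 6
  π[f](U) → 6
  U → 6
  ρ[g/f](U) → 6
  (π[f](U) ⋈[f=g] ρ[g/f](U)) → 8

== RESULT ==
f | g | v
5 | 5 | p
5 | 5 | p
5 | 5 | q
5 | 5 | q
6 | 6 | r
7 | 7 | q
8 | 8 | t
9 | 9 | s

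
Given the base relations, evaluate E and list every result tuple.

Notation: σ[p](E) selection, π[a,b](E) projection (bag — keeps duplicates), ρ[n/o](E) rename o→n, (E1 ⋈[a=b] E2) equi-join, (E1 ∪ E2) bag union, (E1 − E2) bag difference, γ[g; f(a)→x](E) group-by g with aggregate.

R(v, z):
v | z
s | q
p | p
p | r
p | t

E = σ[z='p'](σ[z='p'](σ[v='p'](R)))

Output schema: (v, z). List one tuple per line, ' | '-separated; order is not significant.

Subexpression sizes:
  R → 4
  σ[v='p'](R) → 3
  σ[z='p'](σ[v='p'](R)) → 1
  σ[z='p'](σ[z='p'](σ[v='p'](R))) → 1

== RESULT ==
v | z
p | p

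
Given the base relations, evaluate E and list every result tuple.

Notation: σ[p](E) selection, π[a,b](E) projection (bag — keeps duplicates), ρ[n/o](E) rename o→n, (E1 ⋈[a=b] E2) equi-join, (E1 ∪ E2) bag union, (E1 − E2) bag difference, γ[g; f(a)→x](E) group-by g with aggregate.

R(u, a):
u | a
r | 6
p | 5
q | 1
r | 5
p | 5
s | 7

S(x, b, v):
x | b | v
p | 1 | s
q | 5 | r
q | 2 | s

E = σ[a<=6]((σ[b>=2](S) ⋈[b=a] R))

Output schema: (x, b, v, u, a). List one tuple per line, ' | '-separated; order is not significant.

Stepwise |·|:
  S → 3
  σ[b>=2](S) → 2
  R → 6
  (σ[b>=2](S) ⋈[b=a] R) → 3
  σ[a<=6]((σ[b>=2](S) ⋈[b=a] R)) → 3

== RESULT ==
x | b | v | u | a
q | 5 | r | p | 5
q | 5 | r | p | 5
q | 5 | r | r | 5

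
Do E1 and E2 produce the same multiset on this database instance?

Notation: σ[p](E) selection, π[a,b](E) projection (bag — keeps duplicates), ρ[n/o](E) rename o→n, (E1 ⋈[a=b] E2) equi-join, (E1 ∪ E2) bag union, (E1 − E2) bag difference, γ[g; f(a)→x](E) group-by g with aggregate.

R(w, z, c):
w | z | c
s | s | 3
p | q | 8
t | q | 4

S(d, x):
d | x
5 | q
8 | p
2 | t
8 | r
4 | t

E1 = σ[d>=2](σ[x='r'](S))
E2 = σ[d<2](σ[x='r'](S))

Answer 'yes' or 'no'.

E1 subexpression sizes:
  S → 5
  σ[x='r'](S) → 1
  σ[d>=2](σ[x='r'](S)) → 1
E2 subexpression sizes:
  S → 5
  σ[x='r'](S) → 1
  σ[d<2](σ[x='r'](S)) → 0

E1 result:
d | x
8 | r
E2 result:
d | x
(0 rows)
Witness: (8, 'r') appears 1× in E1 but 0× in E2.

no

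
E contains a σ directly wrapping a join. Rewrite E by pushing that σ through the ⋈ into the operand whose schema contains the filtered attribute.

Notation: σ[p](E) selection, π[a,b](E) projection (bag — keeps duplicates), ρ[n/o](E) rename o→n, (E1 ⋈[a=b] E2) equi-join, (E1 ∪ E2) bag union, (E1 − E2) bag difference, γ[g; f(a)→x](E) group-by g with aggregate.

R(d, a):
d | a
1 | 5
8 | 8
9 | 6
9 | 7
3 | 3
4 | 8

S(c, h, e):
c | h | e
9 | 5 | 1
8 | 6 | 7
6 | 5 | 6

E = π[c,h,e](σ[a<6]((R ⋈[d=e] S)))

σ filters on a, owned by the left side.
E' = π[c,h,e]((σ[a<6](R) ⋈[d=e] S))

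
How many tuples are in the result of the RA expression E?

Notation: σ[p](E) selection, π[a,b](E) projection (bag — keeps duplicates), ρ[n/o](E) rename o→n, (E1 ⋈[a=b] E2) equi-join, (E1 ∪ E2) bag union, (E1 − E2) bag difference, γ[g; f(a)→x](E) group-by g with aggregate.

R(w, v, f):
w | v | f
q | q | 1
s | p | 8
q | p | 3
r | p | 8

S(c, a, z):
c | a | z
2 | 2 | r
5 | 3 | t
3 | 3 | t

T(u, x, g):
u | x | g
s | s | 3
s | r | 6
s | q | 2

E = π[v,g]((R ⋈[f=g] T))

Row counts bottom-up:
  R → 4
  T → 3
  (R ⋈[f=g] T) → 1
  π[v,g]((R ⋈[f=g] T)) → 1

|E| = 1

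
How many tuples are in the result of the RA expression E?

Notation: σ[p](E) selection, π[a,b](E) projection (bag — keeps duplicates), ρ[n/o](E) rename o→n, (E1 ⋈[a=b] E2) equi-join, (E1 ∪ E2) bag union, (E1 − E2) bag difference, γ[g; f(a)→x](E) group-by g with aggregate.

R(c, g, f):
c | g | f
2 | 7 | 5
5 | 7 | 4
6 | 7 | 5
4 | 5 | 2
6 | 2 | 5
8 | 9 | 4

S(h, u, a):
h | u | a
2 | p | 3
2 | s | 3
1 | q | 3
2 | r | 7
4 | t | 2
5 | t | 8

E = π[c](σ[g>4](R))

Stepwise |·|:
  R → 6
  σ[g>4](R) → 5
  π[c](σ[g>4](R)) → 5

|E| = 5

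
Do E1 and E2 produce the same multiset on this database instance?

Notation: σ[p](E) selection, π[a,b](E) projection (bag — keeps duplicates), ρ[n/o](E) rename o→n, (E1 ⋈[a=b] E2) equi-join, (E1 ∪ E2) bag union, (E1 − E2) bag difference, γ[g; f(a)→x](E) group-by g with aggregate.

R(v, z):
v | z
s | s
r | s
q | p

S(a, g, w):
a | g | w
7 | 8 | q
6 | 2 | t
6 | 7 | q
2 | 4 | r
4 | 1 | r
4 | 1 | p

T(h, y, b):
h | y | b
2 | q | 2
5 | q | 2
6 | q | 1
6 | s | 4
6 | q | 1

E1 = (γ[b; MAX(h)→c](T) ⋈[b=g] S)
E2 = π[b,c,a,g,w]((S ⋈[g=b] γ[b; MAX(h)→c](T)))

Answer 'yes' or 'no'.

E1 per-node cardinality:
  T → 5
  γ[b; MAX(h)→c](T) → 3
  S → 6
  (γ[b; MAX(h)→c](T) ⋈[b=g] S) → 4
E2 per-node cardinality:
  S → 6
  T → 5
  γ[b; MAX(h)→c](T) → 3
  (S ⋈[g=b] γ[b; MAX(h)→c](T)) → 4
  π[b,c,a,g,w]((S ⋈[g=b] γ[b; MAX(h)→c](T))) → 4

E1 and E2 produce the same multiset:
b | c | a | g | w
1 | 6 | 4 | 1 | p
1 | 6 | 4 | 1 | r
2 | 5 | 6 | 2 | t
4 | 6 | 2 | 4 | r

yes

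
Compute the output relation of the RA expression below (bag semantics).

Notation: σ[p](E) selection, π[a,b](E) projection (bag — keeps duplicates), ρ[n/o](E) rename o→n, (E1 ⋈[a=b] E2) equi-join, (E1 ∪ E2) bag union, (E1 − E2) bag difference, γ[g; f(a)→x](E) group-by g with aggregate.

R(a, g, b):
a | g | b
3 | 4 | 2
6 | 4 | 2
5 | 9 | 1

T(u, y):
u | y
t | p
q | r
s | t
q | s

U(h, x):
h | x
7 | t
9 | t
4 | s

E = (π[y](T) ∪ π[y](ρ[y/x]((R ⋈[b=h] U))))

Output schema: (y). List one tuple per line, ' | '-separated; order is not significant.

Subexpression sizes:
  T → 4
  π[y](T) → 4
  R → 3
  U → 3
  (R ⋈[b=h] U) → 0
  ρ[y/x]((R ⋈[b=h] U)) → 0
  π[y](ρ[y/x]((R ⋈[b=h] U))) → 0
  (π[y](T) ∪ π[y](ρ[y/x]((R ⋈[b=h] U)))) → 4

== RESULT ==
y
p
r
s
t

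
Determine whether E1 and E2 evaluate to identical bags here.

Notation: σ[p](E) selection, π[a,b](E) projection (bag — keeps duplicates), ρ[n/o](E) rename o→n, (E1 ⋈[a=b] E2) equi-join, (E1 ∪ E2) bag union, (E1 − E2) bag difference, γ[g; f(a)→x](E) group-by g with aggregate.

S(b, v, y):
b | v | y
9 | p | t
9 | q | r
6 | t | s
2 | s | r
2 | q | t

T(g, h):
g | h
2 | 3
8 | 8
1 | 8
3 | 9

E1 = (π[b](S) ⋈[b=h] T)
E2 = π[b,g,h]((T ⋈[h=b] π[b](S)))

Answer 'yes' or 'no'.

E1 per-node cardinality:
  S → 5
  π[b](S) → 5
  T → 4
  (π[b](S) ⋈[b=h] T) → 2
E2 per-node cardinality:
  T → 4
  S → 5
  π[b](S) → 5
  (T ⋈[h=b] π[b](S)) → 2
  π[b,g,h]((T ⋈[h=b] π[b](S))) → 2

E1 and E2 produce the same multiset:
b | g | h
9 | 3 | 9
9 | 3 | 9

yes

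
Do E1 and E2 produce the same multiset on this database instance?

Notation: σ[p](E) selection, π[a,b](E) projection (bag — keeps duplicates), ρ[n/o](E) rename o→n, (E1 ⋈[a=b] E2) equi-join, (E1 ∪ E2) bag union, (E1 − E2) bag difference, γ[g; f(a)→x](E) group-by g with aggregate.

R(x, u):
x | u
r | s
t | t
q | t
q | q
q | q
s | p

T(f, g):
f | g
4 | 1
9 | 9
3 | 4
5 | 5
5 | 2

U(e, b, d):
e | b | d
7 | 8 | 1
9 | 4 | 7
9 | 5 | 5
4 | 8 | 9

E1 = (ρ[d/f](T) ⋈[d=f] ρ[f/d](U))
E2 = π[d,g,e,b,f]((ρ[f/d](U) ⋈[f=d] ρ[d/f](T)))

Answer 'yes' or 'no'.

E1 subexpression sizes:
  T → 5
  ρ[d/f](T) → 5
  U → 4
  ρ[f/d](U) → 4
  (ρ[d/f](T) ⋈[d=f] ρ[f/d](U)) → 3
E2 subexpression sizes:
  U → 4
  ρ[f/d](U) → 4
  T → 5
  ρ[d/f](T) → 5
  (ρ[f/d](U) ⋈[f=d] ρ[d/f](T)) → 3
  π[d,g,e,b,f]((ρ[f/d](U) ⋈[f=d] ρ[d/f](T))) → 3

E1 and E2 produce the same multiset:
d | g | e | b | f
5 | 2 | 9 | 5 | 5
5 | 5 | 9 | 5 | 5
9 | 9 | 4 | 8 | 9

yes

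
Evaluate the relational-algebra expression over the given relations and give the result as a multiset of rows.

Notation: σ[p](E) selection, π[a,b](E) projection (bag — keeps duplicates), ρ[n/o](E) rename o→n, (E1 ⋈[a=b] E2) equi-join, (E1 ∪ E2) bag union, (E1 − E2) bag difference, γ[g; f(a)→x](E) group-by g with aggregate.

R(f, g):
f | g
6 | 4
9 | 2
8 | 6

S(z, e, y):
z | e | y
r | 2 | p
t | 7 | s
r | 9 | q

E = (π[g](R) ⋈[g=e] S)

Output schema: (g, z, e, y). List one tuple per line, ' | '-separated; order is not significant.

Row counts bottom-up:
  R → 3
  π[g](R) → 3
  S → 3
  (π[g](R) ⋈[g=e] S) → 1

== RESULT ==
g | z | e | y
2 | r | 2 | p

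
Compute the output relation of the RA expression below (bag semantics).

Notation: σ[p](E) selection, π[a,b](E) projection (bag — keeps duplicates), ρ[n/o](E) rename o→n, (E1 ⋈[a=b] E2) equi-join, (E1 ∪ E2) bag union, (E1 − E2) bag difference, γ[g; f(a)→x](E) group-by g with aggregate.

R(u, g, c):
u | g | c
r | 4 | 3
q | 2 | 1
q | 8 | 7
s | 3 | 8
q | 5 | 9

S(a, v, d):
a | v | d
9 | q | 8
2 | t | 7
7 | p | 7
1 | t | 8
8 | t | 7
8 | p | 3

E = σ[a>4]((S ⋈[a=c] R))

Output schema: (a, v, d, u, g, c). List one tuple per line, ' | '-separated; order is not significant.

Row counts bottom-up:
  S → 6
  R → 5
  (S ⋈[a=c] R) → 5
  σ[a>4]((S ⋈[a=c] R)) → 4

== RESULT ==
a | v | d | u | g | c
7 | p | 7 | q | 8 | 7
8 | p | 3 | s | 3 | 8
8 | t | 7 | s | 3 | 8
9 | q | 8 | q | 5 | 9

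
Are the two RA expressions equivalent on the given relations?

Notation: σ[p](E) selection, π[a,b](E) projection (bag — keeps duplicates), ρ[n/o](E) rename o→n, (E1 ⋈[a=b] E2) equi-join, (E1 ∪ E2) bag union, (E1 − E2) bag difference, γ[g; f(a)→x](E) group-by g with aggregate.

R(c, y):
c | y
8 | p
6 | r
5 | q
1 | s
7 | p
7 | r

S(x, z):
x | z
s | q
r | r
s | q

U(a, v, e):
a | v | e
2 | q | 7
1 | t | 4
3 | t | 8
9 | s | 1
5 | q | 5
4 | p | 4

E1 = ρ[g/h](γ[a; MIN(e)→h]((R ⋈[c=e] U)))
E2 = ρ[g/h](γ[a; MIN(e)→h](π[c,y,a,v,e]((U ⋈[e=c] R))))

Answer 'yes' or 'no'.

E1 per-node cardinality:
  R → 6
  U → 6
  (R ⋈[c=e] U) → 5
  γ[a; MIN(e)→h]((R ⋈[c=e] U)) → 4
  ρ[g/h](γ[a; MIN(e)→h]((R ⋈[c=e] U))) → 4
E2 per-node cardinality:
  U → 6
  R → 6
  (U ⋈[e=c] R) → 5
  π[c,y,a,v,e]((U ⋈[e=c] R)) → 5
  γ[a; MIN(e)→h](π[c,y,a,v,e]((U ⋈[e=c] R))) → 4
  ρ[g/h](γ[a; MIN(e)→h](π[c,y,a,v,e]((U ⋈[e=c] R)))) → 4

E1 and E2 produce the same multiset:
a | g
2 | 7
3 | 8
5 | 5
9 | 1

yes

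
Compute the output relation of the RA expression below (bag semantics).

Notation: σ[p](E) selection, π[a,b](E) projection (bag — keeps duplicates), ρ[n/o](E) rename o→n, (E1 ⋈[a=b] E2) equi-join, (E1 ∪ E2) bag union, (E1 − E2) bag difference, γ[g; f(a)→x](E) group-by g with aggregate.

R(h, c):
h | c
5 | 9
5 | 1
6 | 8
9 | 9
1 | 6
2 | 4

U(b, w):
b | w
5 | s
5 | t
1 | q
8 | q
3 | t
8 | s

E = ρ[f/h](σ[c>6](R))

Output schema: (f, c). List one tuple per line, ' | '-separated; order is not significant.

Per-node cardinality:
  R → 6
  σ[c>6](R) → 3
  ρ[f/h](σ[c>6](R)) → 3

== RESULT ==
f | c
5 | 9
6 | 8
9 | 9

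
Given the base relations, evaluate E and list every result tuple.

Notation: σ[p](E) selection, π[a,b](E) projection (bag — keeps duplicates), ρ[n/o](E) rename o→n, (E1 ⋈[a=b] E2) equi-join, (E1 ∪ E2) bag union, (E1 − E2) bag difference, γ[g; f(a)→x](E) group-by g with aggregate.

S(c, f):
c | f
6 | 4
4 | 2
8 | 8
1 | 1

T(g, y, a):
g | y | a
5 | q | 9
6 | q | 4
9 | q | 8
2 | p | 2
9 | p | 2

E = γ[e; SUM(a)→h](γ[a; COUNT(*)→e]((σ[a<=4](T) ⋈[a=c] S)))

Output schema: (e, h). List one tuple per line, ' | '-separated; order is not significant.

Stepwise |·|:
  T → 5
  σ[a<=4](T) → 3
  S → 4
  (σ[a<=4](T) ⋈[a=c] S) → 1
  γ[a; COUNT(*)→e]((σ[a<=4](T) ⋈[a=c] S)) → 1
  γ[e; SUM(a)→h](γ[a; COUNT(*)→e]((σ[a<=4](T) ⋈[a=c] S))) → 1

== RESULT ==
e | h
1 | 4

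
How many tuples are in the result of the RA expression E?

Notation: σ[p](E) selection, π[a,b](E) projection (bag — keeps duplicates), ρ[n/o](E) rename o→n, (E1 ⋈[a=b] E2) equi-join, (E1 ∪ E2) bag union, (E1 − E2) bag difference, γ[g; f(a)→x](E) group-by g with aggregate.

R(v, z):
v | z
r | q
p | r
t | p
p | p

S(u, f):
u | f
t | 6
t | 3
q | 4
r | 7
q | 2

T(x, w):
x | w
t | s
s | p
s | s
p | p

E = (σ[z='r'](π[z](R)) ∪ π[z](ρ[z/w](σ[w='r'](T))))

Subexpression sizes:
  R → 4
  π[z](R) → 4
  σ[z='r'](π[z](R)) → 1
  T → 4
  σ[w='r'](T) → 0
  ρ[z/w](σ[w='r'](T)) → 0
  π[z](ρ[z/w](σ[w='r'](T))) → 0
  (σ[z='r'](π[z](R)) ∪ π[z](ρ[z/w](σ[w='r'](T)))) → 1

|E| = 1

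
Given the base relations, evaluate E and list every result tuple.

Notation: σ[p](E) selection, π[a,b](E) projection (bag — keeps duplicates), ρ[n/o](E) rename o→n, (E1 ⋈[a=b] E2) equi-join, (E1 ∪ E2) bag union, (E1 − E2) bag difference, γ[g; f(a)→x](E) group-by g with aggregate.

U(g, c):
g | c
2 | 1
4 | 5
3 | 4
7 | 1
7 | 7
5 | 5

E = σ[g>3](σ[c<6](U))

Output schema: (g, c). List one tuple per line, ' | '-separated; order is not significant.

Row counts bottom-up:
  U → 6
  σ[c<6](U) → 5
  σ[g>3](σ[c<6](U)) → 3

== RESULT ==
g | c
4 | 5
5 | 5
7 | 1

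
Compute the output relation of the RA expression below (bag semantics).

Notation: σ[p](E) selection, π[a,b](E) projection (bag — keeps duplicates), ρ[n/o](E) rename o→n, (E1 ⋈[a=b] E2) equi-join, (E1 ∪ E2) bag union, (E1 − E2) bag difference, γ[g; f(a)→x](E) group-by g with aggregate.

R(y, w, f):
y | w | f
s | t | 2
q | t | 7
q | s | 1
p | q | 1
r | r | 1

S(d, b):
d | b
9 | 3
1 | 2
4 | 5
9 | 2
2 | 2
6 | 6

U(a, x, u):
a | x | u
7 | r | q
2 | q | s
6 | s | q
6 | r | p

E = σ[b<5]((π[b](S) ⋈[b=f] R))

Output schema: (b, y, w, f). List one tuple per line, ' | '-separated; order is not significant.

Row counts bottom-up:
  S → 6
  π[b](S) → 6
  R → 5
  (π[b](S) ⋈[b=f] R) → 3
  σ[b<5]((π[b](S) ⋈[b=f] R)) → 3

== RESULT ==
b | y | w | f
2 | s | t | 2
2 | s | t | 2
2 | s | t | 2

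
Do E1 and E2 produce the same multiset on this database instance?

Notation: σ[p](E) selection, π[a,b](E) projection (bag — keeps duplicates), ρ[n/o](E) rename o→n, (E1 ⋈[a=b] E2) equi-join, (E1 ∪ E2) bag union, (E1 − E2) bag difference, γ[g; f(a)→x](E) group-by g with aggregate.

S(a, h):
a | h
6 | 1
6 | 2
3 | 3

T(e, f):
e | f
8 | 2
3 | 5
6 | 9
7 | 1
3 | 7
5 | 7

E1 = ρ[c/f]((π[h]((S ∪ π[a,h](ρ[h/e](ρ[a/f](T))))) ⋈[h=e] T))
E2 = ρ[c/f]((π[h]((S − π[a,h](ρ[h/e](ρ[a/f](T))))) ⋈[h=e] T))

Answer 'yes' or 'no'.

E1 per-node cardinality:
  S → 3
  T → 6
  ρ[a/f](T) → 6
  ρ[h/e](ρ[a/f](T)) → 6
  π[a,h](ρ[h/e](ρ[a/f](T))) → 6
  (S ∪ π[a,h](ρ[h/e](ρ[a/f](T)))) → 9
  π[h]((S ∪ π[a,h](ρ[h/e](ρ[a/f](T))))) → 9
  T → 6
  (π[h]((S ∪ π[a,h](ρ[h/e](ρ[a/f](T))))) ⋈[h=e] T) → 10
  ρ[c/f]((π[h]((S ∪ π[a,h](ρ[h/e](ρ[a/f](T))))) ⋈[h=e] T)) → 10
E2 per-node cardinality:
  S → 3
  T → 6
  ρ[a/f](T) → 6
  ρ[h/e](ρ[a/f](T)) → 6
  π[a,h](ρ[h/e](ρ[a/f](T))) → 6
  (S − π[a,h](ρ[h/e](ρ[a/f](T)))) → 3
  π[h]((S − π[a,h](ρ[h/e](ρ[a/f](T))))) → 3
  T → 6
  (π[h]((S − π[a,h](ρ[h/e](ρ[a/f](T))))) ⋈[h=e] T) → 2
  ρ[c/f]((π[h]((S − π[a,h](ρ[h/e](ρ[a/f](T))))) ⋈[h=e] T)) → 2

E1 result:
h | e | c
3 | 3 | 5
3 | 3 | 5
3 | 3 | 5
3 | 3 | 7
3 | 3 | 7
3 | 3 | 7
5 | 5 | 7
6 | 6 | 9
7 | 7 | 1
8 | 8 | 2
E2 result:
h | e | c
3 | 3 | 5
3 | 3 | 7
Witness: (8, 8, 2) appears 1× in E1 but 0× in E2.

no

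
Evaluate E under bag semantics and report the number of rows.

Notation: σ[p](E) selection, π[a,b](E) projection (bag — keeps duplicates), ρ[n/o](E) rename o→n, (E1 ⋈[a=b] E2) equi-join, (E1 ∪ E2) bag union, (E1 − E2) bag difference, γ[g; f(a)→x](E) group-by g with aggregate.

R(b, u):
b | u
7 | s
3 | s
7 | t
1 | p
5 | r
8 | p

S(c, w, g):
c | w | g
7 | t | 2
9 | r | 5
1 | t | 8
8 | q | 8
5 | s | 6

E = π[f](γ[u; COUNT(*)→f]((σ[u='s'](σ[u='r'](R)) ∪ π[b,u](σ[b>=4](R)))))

Row counts bottom-up:
  R → 6
  σ[u='r'](R) → 1
  σ[u='s'](σ[u='r'](R)) → 0
  R → 6
  σ[b>=4](R) → 4
  π[b,u](σ[b>=4](R)) → 4
  (σ[u='s'](σ[u='r'](R)) ∪ π[b,u](σ[b>=4](R))) → 4
  γ[u; COUNT(*)→f]((σ[u='s'](σ[u='r'](R)) ∪ π[b,u](σ[b>=4](R)))) → 4
  π[f](γ[u; COUNT(*)→f]((σ[u='s'](σ[u='r'](R)) ∪ π[b,u](σ[b>=4](R))))) → 4

|E| = 4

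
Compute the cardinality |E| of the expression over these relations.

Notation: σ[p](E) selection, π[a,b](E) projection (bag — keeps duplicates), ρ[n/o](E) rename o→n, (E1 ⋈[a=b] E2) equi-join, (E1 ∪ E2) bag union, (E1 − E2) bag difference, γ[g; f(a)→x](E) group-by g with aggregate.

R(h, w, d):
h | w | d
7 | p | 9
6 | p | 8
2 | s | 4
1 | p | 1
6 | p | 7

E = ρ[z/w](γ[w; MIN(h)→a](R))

Stepwise |·|:
  R → 5
  γ[w; MIN(h)→a](R) → 2
  ρ[z/w](γ[w; MIN(h)→a](R)) → 2

|E| = 2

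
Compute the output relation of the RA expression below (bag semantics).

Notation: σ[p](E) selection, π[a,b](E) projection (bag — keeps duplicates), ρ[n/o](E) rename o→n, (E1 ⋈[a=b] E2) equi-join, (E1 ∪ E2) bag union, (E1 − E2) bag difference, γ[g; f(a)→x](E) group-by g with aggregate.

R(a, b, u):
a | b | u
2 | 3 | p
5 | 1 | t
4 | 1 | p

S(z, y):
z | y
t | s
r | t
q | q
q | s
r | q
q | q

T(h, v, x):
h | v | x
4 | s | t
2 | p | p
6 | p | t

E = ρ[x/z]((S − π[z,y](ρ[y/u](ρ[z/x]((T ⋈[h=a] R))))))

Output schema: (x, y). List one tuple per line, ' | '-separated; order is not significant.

Subexpression sizes:
  S → 6
  T → 3
  R → 3
  (T ⋈[h=a] R) → 2
  ρ[z/x]((T ⋈[h=a] R)) → 2
  ρ[y/u](ρ[z/x]((T ⋈[h=a] R))) → 2
  π[z,y](ρ[y/u](ρ[z/x]((T ⋈[h=a] R)))) → 2
  (S − π[z,y](ρ[y/u](ρ[z/x]((T ⋈[h=a] R))))) → 6
  ρ[x/z]((S − π[z,y](ρ[y/u](ρ[z/x]((T ⋈[h=a] R)))))) → 6

== RESULT ==
x | y
q | q
q | q
q | s
r | q
r | t
t | s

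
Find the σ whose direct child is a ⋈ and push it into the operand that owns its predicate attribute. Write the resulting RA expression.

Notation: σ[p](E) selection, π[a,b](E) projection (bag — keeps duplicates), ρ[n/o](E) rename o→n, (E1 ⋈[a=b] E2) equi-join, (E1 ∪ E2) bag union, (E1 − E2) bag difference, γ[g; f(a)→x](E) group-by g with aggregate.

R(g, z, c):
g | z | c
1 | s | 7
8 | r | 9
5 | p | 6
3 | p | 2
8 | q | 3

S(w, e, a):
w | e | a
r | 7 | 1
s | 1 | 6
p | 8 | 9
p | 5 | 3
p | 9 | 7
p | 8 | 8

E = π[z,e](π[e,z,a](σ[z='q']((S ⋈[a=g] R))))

σ filters on z, owned by the right side.
E' = π[z,e](π[e,z,a]((S ⋈[a=g] σ[z='q'](R))))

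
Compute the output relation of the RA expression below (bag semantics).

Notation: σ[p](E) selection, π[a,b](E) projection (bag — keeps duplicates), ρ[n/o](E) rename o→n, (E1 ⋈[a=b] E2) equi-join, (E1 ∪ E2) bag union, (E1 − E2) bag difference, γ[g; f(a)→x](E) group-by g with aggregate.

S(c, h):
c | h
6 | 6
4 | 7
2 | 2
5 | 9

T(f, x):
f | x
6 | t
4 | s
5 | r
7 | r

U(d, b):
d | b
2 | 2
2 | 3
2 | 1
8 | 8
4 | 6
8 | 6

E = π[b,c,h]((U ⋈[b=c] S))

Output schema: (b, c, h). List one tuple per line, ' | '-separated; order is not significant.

Per-node cardinality:
  U → 6
  S → 4
  (U ⋈[b=c] S) → 3
  π[b,c,h]((U ⋈[b=c] S)) → 3

== RESULT ==
b | c | h
2 | 2 | 2
6 | 6 | 6
6 | 6 | 6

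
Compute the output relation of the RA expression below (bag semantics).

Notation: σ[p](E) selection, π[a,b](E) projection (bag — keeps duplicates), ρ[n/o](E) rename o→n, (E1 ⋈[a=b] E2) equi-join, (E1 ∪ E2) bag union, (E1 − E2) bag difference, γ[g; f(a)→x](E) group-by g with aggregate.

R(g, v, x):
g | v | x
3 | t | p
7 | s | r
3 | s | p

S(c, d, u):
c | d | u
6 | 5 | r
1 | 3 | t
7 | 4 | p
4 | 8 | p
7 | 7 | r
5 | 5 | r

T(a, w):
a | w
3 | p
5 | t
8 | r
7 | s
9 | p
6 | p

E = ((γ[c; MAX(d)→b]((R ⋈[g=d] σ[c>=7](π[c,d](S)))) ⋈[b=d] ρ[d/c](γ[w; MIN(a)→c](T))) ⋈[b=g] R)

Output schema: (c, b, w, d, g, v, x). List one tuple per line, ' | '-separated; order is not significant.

Row counts bottom-up:
  R → 3
  S → 6
  π[c,d](S) → 6
  σ[c>=7](π[c,d](S)) → 2
  (R ⋈[g=d] σ[c>=7](π[c,d](S))) → 1
  γ[c; MAX(d)→b]((R ⋈[g=d] σ[c>=7](π[c,d](S)))) → 1
  T → 6
  γ[w; MIN(a)→c](T) → 4
  ρ[d/c](γ[w; MIN(a)→c](T)) → 4
  (γ[c; MAX(d)→b]((R ⋈[g=d] σ[c>=7](π[c,d](S)))) ⋈[b=d] ρ[d/c](γ[w; MIN(a)→c](T))) → 1
  R → 3
  ((γ[c; MAX(d)→b]((R ⋈[g=d] σ[c>=7](π[c,d](S)))) ⋈[b=d] ρ[d/c](γ[w; MIN(a)→c](T))) ⋈[b=g] R) → 1

== RESULT ==
c | b | w | d | g | v | x
7 | 7 | s | 7 | 7 | s | r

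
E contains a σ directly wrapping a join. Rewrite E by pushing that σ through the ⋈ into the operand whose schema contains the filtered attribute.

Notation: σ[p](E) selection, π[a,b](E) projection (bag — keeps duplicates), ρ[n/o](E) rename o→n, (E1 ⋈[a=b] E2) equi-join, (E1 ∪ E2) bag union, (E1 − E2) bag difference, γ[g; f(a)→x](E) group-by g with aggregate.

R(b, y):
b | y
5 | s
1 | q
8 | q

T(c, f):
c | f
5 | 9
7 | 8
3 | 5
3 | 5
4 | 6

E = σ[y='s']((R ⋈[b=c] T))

σ filters on y, owned by the left side.
E' = (σ[y='s'](R) ⋈[b=c] T)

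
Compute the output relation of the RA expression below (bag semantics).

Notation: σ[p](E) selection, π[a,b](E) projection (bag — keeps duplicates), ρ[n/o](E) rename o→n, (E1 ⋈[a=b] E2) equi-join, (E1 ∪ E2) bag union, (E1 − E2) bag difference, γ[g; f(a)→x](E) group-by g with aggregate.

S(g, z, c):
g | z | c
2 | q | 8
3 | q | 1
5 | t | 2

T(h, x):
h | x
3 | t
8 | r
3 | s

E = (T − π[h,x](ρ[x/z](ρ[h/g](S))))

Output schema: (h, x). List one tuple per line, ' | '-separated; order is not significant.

Per-node cardinality:
  T → 3
  S → 3
  ρ[h/g](S) → 3
  ρ[x/z](ρ[h/g](S)) → 3
  π[h,x](ρ[x/z](ρ[h/g](S))) → 3
  (T − π[h,x](ρ[x/z](ρ[h/g](S)))) → 3

== RESULT ==
h | x
3 | s
3 | t
8 | r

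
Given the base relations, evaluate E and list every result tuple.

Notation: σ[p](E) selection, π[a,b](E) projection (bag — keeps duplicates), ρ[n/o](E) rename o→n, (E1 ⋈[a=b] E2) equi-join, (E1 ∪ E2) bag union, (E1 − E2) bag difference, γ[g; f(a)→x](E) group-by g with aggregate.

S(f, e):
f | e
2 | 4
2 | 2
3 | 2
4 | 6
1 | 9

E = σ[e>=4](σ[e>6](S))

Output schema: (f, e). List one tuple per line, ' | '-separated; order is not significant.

Stepwise |·|:
  S → 5
  σ[e>6](S) → 1
  σ[e>=4](σ[e>6](S)) → 1

== RESULT ==
f | e
1 | 9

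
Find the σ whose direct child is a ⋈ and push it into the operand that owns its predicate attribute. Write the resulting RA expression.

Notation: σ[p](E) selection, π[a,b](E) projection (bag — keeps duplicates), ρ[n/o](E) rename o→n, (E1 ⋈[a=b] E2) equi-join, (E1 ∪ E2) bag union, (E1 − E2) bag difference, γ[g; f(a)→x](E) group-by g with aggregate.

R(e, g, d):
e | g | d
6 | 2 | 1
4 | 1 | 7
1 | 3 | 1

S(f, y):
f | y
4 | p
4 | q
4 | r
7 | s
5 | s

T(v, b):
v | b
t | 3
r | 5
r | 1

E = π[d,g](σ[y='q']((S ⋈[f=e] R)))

σ filters on y, owned by the left side.
E' = π[d,g]((σ[y='q'](S) ⋈[f=e] R))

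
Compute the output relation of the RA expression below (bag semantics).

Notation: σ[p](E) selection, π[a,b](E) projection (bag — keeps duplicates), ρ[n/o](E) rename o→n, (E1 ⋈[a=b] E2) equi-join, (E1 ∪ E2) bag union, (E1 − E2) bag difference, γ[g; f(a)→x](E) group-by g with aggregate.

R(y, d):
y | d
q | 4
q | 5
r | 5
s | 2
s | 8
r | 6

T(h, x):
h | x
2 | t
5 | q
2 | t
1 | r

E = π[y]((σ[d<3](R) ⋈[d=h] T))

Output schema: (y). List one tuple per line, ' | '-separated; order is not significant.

Row counts bottom-up:
  R → 6
  σ[d<3](R) → 1
  T → 4
  (σ[d<3](R) ⋈[d=h] T) → 2
  π[y]((σ[d<3](R) ⋈[d=h] T)) → 2

== RESULT ==
y
s
s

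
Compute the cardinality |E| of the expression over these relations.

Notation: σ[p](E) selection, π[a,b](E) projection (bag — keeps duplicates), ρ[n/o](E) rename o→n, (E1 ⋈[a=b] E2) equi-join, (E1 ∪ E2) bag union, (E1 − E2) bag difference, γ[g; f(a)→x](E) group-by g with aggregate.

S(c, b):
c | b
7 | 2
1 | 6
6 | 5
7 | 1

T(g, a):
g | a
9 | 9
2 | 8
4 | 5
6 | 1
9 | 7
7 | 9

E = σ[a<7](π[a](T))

Subexpression sizes:
  T → 6
  π[a](T) → 6
  σ[a<7](π[a](T)) → 2

|E| = 2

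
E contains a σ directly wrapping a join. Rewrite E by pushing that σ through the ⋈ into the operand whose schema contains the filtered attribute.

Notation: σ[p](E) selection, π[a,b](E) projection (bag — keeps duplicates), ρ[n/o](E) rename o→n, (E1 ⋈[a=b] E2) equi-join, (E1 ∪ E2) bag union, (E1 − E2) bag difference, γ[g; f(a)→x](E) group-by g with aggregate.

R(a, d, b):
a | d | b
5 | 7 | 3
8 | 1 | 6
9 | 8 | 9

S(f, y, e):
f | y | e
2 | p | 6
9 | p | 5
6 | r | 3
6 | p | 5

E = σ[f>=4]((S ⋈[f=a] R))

σ filters on f, owned by the left side.
E' = (σ[f>=4](S) ⋈[f=a] R)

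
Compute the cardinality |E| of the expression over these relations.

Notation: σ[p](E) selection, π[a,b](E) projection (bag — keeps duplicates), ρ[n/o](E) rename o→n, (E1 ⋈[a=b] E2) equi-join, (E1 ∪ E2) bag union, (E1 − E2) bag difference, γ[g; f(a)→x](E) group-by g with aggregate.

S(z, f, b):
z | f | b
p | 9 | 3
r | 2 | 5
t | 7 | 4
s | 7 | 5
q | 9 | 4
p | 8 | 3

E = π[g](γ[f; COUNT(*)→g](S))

Subexpression sizes:
  S → 6
  γ[f; COUNT(*)→g](S) → 4
  π[g](γ[f; COUNT(*)→g](S)) → 4

|E| = 4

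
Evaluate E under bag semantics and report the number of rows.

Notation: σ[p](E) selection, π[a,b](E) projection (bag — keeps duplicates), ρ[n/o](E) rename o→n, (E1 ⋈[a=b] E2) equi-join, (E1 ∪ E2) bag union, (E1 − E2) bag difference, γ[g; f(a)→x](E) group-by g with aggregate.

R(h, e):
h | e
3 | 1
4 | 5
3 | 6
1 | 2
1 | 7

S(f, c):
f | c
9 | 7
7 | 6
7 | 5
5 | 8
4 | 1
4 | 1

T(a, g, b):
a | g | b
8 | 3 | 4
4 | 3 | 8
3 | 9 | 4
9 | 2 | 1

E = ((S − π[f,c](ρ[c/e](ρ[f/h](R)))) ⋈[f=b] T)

Subexpression sizes:
  S → 6
  R → 5
  ρ[f/h](R) → 5
  ρ[c/e](ρ[f/h](R)) → 5
  π[f,c](ρ[c/e](ρ[f/h](R))) → 5
  (S − π[f,c](ρ[c/e](ρ[f/h](R)))) → 6
  T → 4
  ((S − π[f,c](ρ[c/e](ρ[f/h](R)))) ⋈[f=b] T) → 4

|E| = 4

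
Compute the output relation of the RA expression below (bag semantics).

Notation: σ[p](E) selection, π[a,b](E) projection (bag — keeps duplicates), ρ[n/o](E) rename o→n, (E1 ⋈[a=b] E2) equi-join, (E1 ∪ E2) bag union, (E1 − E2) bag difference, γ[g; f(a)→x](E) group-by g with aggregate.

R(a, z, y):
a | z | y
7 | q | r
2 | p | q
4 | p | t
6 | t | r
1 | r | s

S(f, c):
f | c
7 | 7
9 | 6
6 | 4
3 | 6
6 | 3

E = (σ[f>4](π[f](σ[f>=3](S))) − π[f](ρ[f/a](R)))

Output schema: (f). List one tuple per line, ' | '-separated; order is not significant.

Per-node cardinality:
  S → 5
  σ[f>=3](S) → 5
  π[f](σ[f>=3](S)) → 5
  σ[f>4](π[f](σ[f>=3](S))) → 4
  R → 5
  ρ[f/a](R) → 5
  π[f](ρ[f/a](R)) → 5
  (σ[f>4](π[f](σ[f>=3](S))) − π[f](ρ[f/a](R))) → 2

== RESULT ==
f
6
9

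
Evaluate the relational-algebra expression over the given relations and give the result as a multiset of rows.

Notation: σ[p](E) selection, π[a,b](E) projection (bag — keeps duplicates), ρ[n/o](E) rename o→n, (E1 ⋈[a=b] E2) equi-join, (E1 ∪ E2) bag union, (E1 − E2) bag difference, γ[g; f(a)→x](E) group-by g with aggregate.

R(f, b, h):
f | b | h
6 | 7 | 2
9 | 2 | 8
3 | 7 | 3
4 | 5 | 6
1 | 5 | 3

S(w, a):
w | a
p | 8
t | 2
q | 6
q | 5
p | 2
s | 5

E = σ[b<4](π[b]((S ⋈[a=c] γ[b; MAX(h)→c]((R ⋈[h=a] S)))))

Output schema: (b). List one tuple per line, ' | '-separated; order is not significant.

Per-node cardinality:
  S → 6
  R → 5
  S → 6
  (R ⋈[h=a] S) → 4
  γ[b; MAX(h)→c]((R ⋈[h=a] S)) → 3
  (S ⋈[a=c] γ[b; MAX(h)→c]((R ⋈[h=a] S))) → 4
  π[b]((S ⋈[a=c] γ[b; MAX(h)→c]((R ⋈[h=a] S)))) → 4
  σ[b<4](π[b]((S ⋈[a=c] γ[b; MAX(h)→c]((R ⋈[h=a] S))))) → 1

== RESULT ==
b
2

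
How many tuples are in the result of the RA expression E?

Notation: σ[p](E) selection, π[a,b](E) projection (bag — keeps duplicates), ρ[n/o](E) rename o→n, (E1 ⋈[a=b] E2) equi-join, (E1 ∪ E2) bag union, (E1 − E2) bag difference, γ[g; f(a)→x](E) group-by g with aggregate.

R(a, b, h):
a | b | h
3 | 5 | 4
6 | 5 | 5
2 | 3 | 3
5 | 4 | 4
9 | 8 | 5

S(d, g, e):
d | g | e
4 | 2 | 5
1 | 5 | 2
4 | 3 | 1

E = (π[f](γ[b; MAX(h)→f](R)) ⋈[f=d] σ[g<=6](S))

Row counts bottom-up:
  R → 5
  γ[b; MAX(h)→f](R) → 4
  π[f](γ[b; MAX(h)→f](R)) → 4
  S → 3
  σ[g<=6](S) → 3
  (π[f](γ[b; MAX(h)→f](R)) ⋈[f=d] σ[g<=6](S)) → 2

|E| = 2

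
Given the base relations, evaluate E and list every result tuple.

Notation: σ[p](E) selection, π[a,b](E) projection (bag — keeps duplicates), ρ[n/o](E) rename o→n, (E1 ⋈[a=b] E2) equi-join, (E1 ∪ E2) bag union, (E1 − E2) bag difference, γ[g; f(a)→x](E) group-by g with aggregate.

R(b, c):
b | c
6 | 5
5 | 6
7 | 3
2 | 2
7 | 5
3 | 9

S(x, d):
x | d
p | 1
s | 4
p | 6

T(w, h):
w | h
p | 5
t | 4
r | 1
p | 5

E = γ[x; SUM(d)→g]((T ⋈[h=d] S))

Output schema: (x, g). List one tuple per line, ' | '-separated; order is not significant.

Stepwise |·|:
  T → 4
  S → 3
  (T ⋈[h=d] S) → 2
  γ[x; SUM(d)→g]((T ⋈[h=d] S)) → 2

== RESULT ==
x | g
p | 1
s | 4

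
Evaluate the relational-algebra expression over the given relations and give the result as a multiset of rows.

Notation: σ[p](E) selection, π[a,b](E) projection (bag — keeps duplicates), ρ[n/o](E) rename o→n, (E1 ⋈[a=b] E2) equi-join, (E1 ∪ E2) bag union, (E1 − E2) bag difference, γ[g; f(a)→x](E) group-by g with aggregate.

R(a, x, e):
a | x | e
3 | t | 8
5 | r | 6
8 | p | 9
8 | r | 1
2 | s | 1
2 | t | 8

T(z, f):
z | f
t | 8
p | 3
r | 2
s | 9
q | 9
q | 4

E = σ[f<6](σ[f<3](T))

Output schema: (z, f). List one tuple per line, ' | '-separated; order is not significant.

Subexpression sizes:
  T → 6
  σ[f<3](T) → 1
  σ[f<6](σ[f<3](T)) → 1

== RESULT ==
z | f
r | 2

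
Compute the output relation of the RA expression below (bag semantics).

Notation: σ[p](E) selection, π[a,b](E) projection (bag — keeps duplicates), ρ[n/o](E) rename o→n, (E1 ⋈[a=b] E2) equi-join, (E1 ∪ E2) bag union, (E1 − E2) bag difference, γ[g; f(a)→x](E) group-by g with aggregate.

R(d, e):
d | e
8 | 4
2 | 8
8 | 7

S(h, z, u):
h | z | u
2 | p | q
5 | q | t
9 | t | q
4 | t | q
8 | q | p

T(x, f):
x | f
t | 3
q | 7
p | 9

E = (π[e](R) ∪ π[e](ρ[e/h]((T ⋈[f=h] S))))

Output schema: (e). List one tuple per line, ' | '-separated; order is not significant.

Row counts bottom-up:
  R → 3
  π[e](R) → 3
  T → 3
  S → 5
  (T ⋈[f=h] S) → 1
  ρ[e/h]((T ⋈[f=h] S)) → 1
  π[e](ρ[e/h]((T ⋈[f=h] S))) → 1
  (π[e](R) ∪ π[e](ρ[e/h]((T ⋈[f=h] S)))) → 4

== RESULT ==
e
4
7
8
9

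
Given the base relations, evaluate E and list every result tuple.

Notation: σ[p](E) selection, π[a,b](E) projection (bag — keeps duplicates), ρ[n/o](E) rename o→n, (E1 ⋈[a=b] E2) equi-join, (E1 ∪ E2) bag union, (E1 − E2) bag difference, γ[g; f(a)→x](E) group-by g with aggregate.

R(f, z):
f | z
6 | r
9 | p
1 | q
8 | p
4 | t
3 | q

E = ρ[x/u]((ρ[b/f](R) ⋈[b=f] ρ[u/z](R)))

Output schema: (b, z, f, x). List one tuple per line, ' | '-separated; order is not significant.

Per-node cardinality:
  R → 6
  ρ[b/f](R) → 6
  R → 6
  ρ[u/z](R) → 6
  (ρ[b/f](R) ⋈[b=f] ρ[u/z](R)) → 6
  ρ[x/u]((ρ[b/f](R) ⋈[b=f] ρ[u/z](R))) → 6

== RESULT ==
b | z | f | x
1 | q | 1 | q
3 | q | 3 | q
4 | t | 4 | t
6 | r | 6 | r
8 | p | 8 | p
9 | p | 9 | p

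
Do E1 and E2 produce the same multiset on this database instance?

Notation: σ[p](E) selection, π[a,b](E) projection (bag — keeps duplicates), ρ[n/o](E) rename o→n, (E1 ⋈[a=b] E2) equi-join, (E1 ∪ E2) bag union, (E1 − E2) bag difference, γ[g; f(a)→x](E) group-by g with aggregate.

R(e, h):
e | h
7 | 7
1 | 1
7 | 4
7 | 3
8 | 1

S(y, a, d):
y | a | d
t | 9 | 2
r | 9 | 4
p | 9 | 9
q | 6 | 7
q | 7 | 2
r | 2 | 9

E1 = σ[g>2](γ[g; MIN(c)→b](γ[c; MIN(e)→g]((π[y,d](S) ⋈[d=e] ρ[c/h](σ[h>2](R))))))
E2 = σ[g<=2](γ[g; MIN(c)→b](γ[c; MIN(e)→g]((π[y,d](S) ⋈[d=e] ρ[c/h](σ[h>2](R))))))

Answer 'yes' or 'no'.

E1 stepwise |·|:
  S → 6
  π[y,d](S) → 6
  R → 5
  σ[h>2](R) → 3
  ρ[c/h](σ[h>2](R)) → 3
  (π[y,d](S) ⋈[d=e] ρ[c/h](σ[h>2](R))) → 3
  γ[c; MIN(e)→g]((π[y,d](S) ⋈[d=e] ρ[c/h](σ[h>2](R)))) → 3
  γ[g; MIN(c)→b](γ[c; MIN(e)→g]((π[y,d](S) ⋈[d=e] ρ[c/h](σ[h>2](R))))) → 1
  σ[g>2](γ[g; MIN(c)→b](γ[c; MIN(e)→g]((π[y,d](S) ⋈[d=e] ρ[c/h](σ[h>2](R)))))) → 1
E2 stepwise |·|:
  S → 6
  π[y,d](S) → 6
  R → 5
  σ[h>2](R) → 3
  ρ[c/h](σ[h>2](R)) → 3
  (π[y,d](S) ⋈[d=e] ρ[c/h](σ[h>2](R))) → 3
  γ[c; MIN(e)→g]((π[y,d](S) ⋈[d=e] ρ[c/h](σ[h>2](R)))) → 3
  γ[g; MIN(c)→b](γ[c; MIN(e)→g]((π[y,d](S) ⋈[d=e] ρ[c/h](σ[h>2](R))))) → 1
  σ[g<=2](γ[g; MIN(c)→b](γ[c; MIN(e)→g]((π[y,d](S) ⋈[d=e] ρ[c/h](σ[h>2](R)))))) → 0

E1 result:
g | b
7 | 3
E2 result:
g | b
(0 rows)
Witness: (7, 3) appears 1× in E1 but 0× in E2.

no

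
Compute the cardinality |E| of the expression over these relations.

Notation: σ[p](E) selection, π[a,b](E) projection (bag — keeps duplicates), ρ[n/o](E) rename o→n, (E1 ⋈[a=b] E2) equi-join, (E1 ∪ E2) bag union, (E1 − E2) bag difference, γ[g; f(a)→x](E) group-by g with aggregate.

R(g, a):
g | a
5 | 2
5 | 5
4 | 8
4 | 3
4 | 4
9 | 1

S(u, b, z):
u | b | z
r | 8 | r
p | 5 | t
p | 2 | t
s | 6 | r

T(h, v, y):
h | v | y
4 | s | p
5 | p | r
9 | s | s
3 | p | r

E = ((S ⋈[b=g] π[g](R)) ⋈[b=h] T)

Subexpression sizes:
  S → 4
  R → 6
  π[g](R) → 6
  (S ⋈[b=g] π[g](R)) → 2
  T → 4
  ((S ⋈[b=g] π[g](R)) ⋈[b=h] T) → 2

|E| = 2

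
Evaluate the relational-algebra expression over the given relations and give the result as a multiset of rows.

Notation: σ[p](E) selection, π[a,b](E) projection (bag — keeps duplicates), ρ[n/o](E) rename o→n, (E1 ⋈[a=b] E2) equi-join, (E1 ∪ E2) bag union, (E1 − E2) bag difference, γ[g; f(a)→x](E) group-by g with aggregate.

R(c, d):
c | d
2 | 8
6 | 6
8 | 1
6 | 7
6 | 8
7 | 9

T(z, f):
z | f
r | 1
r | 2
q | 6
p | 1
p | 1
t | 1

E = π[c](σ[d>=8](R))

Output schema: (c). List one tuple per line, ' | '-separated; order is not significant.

Stepwise |·|:
  R → 6
  σ[d>=8](R) → 3
  π[c](σ[d>=8](R)) → 3

== RESULT ==
c
2
6
7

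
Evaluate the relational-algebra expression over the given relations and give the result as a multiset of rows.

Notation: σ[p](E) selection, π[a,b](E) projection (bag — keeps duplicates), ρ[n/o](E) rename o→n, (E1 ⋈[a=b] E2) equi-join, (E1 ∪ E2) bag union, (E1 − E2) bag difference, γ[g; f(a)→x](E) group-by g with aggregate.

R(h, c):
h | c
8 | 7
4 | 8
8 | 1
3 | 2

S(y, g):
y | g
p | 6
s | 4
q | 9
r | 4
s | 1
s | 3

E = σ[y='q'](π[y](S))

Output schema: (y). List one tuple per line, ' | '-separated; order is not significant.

Subexpression sizes:
  S → 6
  π[y](S) → 6
  σ[y='q'](π[y](S)) → 1

== RESULT ==
y
q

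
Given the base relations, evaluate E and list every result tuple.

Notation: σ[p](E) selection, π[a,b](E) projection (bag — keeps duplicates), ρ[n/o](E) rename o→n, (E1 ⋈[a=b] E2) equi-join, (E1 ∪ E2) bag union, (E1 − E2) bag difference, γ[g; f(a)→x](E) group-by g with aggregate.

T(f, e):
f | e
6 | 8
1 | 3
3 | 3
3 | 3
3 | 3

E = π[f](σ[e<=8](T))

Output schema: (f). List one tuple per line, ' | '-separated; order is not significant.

Subexpression sizes:
  T → 5
  σ[e<=8](T) → 5
  π[f](σ[e<=8](T)) → 5

== RESULT ==
f
1
3
3
3
6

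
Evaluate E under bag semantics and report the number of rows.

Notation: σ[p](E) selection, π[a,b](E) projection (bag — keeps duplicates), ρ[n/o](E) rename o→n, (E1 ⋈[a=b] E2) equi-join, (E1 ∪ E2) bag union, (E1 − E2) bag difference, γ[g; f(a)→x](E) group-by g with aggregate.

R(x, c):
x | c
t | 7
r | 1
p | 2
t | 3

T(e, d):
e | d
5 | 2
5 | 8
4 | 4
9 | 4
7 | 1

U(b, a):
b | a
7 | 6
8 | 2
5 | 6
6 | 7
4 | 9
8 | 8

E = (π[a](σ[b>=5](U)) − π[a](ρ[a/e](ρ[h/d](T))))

Per-node cardinality:
  U → 6
  σ[b>=5](U) → 5
  π[a](σ[b>=5](U)) → 5
  T → 5
  ρ[h/d](T) → 5
  ρ[a/e](ρ[h/d](T)) → 5
  π[a](ρ[a/e](ρ[h/d](T))) → 5
  (π[a](σ[b>=5](U)) − π[a](ρ[a/e](ρ[h/d](T)))) → 4

|E| = 4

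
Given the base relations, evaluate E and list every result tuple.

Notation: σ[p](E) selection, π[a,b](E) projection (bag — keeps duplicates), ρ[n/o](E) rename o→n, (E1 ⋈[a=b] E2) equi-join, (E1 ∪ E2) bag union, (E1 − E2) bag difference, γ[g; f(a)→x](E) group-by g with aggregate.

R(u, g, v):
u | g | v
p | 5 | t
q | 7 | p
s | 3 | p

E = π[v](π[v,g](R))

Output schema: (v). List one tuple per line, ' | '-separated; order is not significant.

Stepwise |·|:
  R → 3
  π[v,g](R) → 3
  π[v](π[v,g](R)) → 3

== RESULT ==
v
p
p
t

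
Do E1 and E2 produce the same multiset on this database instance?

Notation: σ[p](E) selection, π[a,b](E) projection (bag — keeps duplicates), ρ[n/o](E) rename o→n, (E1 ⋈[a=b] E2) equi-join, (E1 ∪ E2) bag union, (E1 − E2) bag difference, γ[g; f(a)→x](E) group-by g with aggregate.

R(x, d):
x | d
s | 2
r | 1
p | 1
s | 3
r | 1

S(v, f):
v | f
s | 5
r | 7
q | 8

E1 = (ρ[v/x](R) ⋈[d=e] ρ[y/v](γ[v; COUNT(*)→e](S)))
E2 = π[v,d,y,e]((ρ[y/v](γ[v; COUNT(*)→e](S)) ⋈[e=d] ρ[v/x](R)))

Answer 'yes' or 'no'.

E1 row counts bottom-up:
  R → 5
  ρ[v/x](R) → 5
  S → 3
  γ[v; COUNT(*)→e](S) → 3
  ρ[y/v](γ[v; COUNT(*)→e](S)) → 3
  (ρ[v/x](R) ⋈[d=e] ρ[y/v](γ[v; COUNT(*)→e](S))) → 9
E2 row counts bottom-up:
  S → 3
  γ[v; COUNT(*)→e](S) → 3
  ρ[y/v](γ[v; COUNT(*)→e](S)) → 3
  R → 5
  ρ[v/x](R) → 5
  (ρ[y/v](γ[v; COUNT(*)→e](S)) ⋈[e=d] ρ[v/x](R)) → 9
  π[v,d,y,e]((ρ[y/v](γ[v; COUNT(*)→e](S)) ⋈[e=d] ρ[v/x](R))) → 9

E1 and E2 produce the same multiset:
v | d | y | e
p | 1 | q | 1
p | 1 | r | 1
p | 1 | s | 1
r | 1 | q | 1
r | 1 | q | 1
r | 1 | r | 1
r | 1 | r | 1
r | 1 | s | 1
r | 1 | s | 1

yes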